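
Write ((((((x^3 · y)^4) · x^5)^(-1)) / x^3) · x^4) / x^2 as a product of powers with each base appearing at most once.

((((((x^3 · y)^4) · x^5)^(-1)) / x^3) · x^4) / x^2
= ((((((x^3 · y)^4)^(-1)) · ((x^5)^(-1))) / x^3) · x^4) / x^2    [power of a product]
= (((((x^3 · y)^(-4)) · ((x^5)^(-1))) / x^3) · x^4) / x^2    [power of a power]
= ((((((x^3)^(-4)) · (y^(-4))) · ((x^5)^(-1))) / x^3) · x^4) / x^2    [power of a product]
= ((((x^(-12) · (y^(-4))) · ((x^5)^(-1))) / x^3) · x^4) / x^2    [power of a power]
= ((((x^(-12) · y^(-4)) · x^(-5)) / x^3) · x^4) / x^2    [power of a power]
= x^(-18)y^(-4)    [quotient of powers; product of powers]

x^(-18)y^(-4)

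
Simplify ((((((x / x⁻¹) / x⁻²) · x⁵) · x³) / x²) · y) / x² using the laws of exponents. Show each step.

((((((x / x⁻¹) / x⁻²) · x⁵) · x³) / x²) · y) / x²
= (((((x² / x⁻²) · x⁵) · x³) / x²) · y) / x²    [quotient of powers]
= ((((x⁴ · x⁵) · x³) / x²) · y) / x²    [quotient of powers]
= (((x⁹ · x³) / x²) · y) / x²    [product of powers]
= ((x¹² / x²) · y) / x²    [product of powers]
= (x¹⁰ · y) / x²    [quotient of powers]
= x⁸y    [quotient of powers]

x⁸y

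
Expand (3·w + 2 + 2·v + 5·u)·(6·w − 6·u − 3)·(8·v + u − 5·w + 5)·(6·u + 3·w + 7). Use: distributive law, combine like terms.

(3·w + 2 + 2·v + 5·u)·(6·w − 6·u − 3)·(8·v + u − 5·w + 5)·(6·u + 3·w + 7)
= (18·w^2 − 18·u·w − 9·w + 12·w − 12·u − 6 + 12·v·w − 12·u·v − 6·v + 30·u·w − 30·u^2 − 15·u)·(8·v + u − 5·w + 5)·(6·u + 3·w + 7)    [distributive law]
= (18·w^2 + 12·u·w + 3·w − 27·u − 6 + 12·v·w − 12·u·v − 6·v − 30·u^2)·(8·v + u − 5·w + 5)·(6·u + 3·w + 7)    [combine like terms]
= (144·v·w^2 + 18·u·w^2 − 90·w^3 + 90·w^2 + 96·u·v·w + 12·u^2·w − 60·u·w^2 + 60·u·w + 24·v·w + 3·u·w − 15·w^2 + 15·w − 216·u·v − 27·u^2 + 135·u·w − 135·u − 48·v − 6·u + 30·w − 30 + 96·v^2·w + 12·u·v·w − 60·v·w^2 + 60·v·w − 96·u·v^2 − 12·u^2·v + 60·u·v·w − 60·u·v − 48·v^2 − 6·u·v + 30·v·w − 30·v − 240·u^2·v − 30·u^3 + 150·u^2·w − 150·u^2)·(6·u + 3·w + 7)    [distributive law]
= (84·v·w^2 − 42·u·w^2 − 90·w^3 + 75·w^2 + 168·u·v·w + 162·u^2·w + 198·u·w + 114·v·w + 45·w − 282·u·v − 177·u^2 − 141·u − 78·v − 30 + 96·v^2·w − 96·u·v^2 − 252·u^2·v − 48·v^2 − 30·u^3)·(6·u + 3·w + 7)    [combine like terms]
= 504·u·v·w^2 + 252·v·w^3 + 588·v·w^2 − 252·u^2·w^2 − 126·u·w^3 − 294·u·w^2 − 540·u·w^3 − 270·w^4 − 630·w^3 + 450·u·w^2 + 225·w^3 + 525·w^2 + 1008·u^2·v·w + 504·u·v·w^2 + 1176·u·v·w + 972·u^3·w + 486·u^2·w^2 + 1134·u^2·w + 1188·u^2·w + 594·u·w^2 + 1386·u·w + 684·u·v·w + 342·v·w^2 + 798·v·w + 270·u·w + 135·w^2 + 315·w − 1692·u^2·v − 846·u·v·w − 1974·u·v − 1062·u^3 − 531·u^2·w − 1239·u^2 − 846·u^2 − 423·u·w − 987·u − 468·u·v − 234·v·w − 546·v − 180·u − 90·w − 210 + 576·u·v^2·w + 288·v^2·w^2 + 672·v^2·w − 576·u^2·v^2 − 288·u·v^2·w − 672·u·v^2 − 1512·u^3·v − 756·u^2·v·w − 1764·u^2·v − 288·u·v^2 − 144·v^2·w − 336·v^2 − 180·u^4 − 90·u^3·w − 210·u^3    [distributive law]
= 1008·u·v·w^2 + 252·v·w^3 + 930·v·w^2 + 234·u^2·w^2 − 666·u·w^3 + 750·u·w^2 − 270·w^4 − 405·w^3 + 660·w^2 + 252·u^2·v·w + 1014·u·v·w + 882·u^3·w + 1791·u^2·w + 1233·u·w + 564·v·w + 225·w − 3456·u^2·v − 2442·u·v − 1272·u^3 − 2085·u^2 − 1167·u − 546·v − 210 + 288·u·v^2·w + 288·v^2·w^2 + 528·v^2·w − 576·u^2·v^2 − 960·u·v^2 − 1512·u^3·v − 336·v^2 − 180·u^4    [combine like terms]

1008·u·v·w^2 + 252·v·w^3 + 930·v·w^2 + 234·u^2·w^2 − 666·u·w^3 + 750·u·w^2 − 270·w^4 − 405·w^3 + 660·w^2 + 252·u^2·v·w + 1014·u·v·w + 882·u^3·w + 1791·u^2·w + 1233·u·w + 564·v·w + 225·w − 3456·u^2·v − 2442·u·v − 1272·u^3 − 2085·u^2 − 1167·u − 546·v − 210 + 288·u·v^2·w + 288·v^2·w^2 + 528·v^2·w − 576·u^2·v^2 − 960·u·v^2 − 1512·u^3·v − 336·v^2 − 180·u^4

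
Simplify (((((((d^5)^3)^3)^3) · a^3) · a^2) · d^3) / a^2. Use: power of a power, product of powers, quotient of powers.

(((((((d^5)^3)^3)^3) · a^3) · a^2) · d^3) / a^2
= ((((((d^5)^3)^9) · a^3) · a^2) · d^3) / a^2    [power of a power]
= (((((d^5)^27) · a^3) · a^2) · d^3) / a^2    [power of a power]
= (((d^135 · a^3) · a^2) · d^3) / a^2    [power of a power]
= a^3·d^138    [quotient of powers; product of powers]

a^3·d^138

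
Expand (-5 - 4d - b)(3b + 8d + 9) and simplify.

(-5 - 4d - b)(3b + 8d + 9)
= -15b - 40d - 45 - 12bd - 32d^2 - 36d - 3b^2 - 8bd - 9b    [distributive law]
= -24b - 76d - 45 - 20bd - 32d^2 - 3b^2    [combine like terms]

-24b - 76d - 45 - 20bd - 32d^2 - 3b^2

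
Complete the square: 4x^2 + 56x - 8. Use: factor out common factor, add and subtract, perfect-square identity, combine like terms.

4(x + 7)^2 - 204

4x^2 + 56x - 8
= 4(x^2 + 14x) - 8    [factor out 4 from the x-terms]
= 4(x^2 + 14x + 49 - 49) - 8    [add and subtract 49 inside the bracket]
= 4(x + 7)^2 - 196 - 8    [perfect-square identity]
= 4(x + 7)^2 - 204    [combine constants]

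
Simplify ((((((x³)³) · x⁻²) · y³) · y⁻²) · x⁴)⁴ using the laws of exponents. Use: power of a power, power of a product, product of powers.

((((((x³)³) · x⁻²) · y³) · y⁻²) · x⁴)⁴
= ((((((x³)³) · x⁻²) · y³) · y⁻²)⁴) · ((x⁴)⁴)    [power of a product]
= ((((((x³)³) · x⁻²) · y³)⁴) · ((y⁻²)⁴)) · ((x⁴)⁴)    [power of a product]
= ((((((x³)³) · x⁻²)⁴) · ((y³)⁴)) · ((y⁻²)⁴)) · ((x⁴)⁴)    [power of a product]
= ((((((x³)³)⁴) · ((x⁻²)⁴)) · ((y³)⁴)) · ((y⁻²)⁴)) · ((x⁴)⁴)    [power of a product]
= (((((x³)¹²) · ((x⁻²)⁴)) · ((y³)⁴)) · ((y⁻²)⁴)) · ((x⁴)⁴)    [power of a power]
= (((x³⁶ · ((x⁻²)⁴)) · ((y³)⁴)) · ((y⁻²)⁴)) · ((x⁴)⁴)    [power of a power]
= (((x³⁶ · x⁻⁸) · ((y³)⁴)) · ((y⁻²)⁴)) · ((x⁴)⁴)    [power of a power]
= ((x²⁸ · ((y³)⁴)) · ((y⁻²)⁴)) · ((x⁴)⁴)    [product of powers]
= ((x²⁸ · y¹²) · ((y⁻²)⁴)) · ((x⁴)⁴)    [power of a power]
= ((x²⁸ · y¹²) · y⁻⁸) · ((x⁴)⁴)    [power of a power]
= ((x²⁸ · y¹²) · y⁻⁸) · x¹⁶    [power of a power]
= x⁴⁴y⁴    [product of powers]

x⁴⁴y⁴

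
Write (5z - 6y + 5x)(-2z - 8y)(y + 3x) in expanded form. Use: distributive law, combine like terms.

-10yz² - 30xz² - 28y²z - 94xyz + 48y³ + 104xy² - 30x²z - 120x²y

(5z - 6y + 5x)(-2z - 8y)(y + 3x)
= (-10z² - 40yz + 12yz + 48y² - 10xz - 40xy)(y + 3x)    [distributive law]
= (-10z² - 28yz + 48y² - 10xz - 40xy)(y + 3x)    [combine like terms]
= -10yz² - 30xz² - 28y²z - 84xyz + 48y³ + 144xy² - 10xyz - 30x²z - 40xy² - 120x²y    [distributive law]
= -10yz² - 30xz² - 28y²z - 94xyz + 48y³ + 104xy² - 30x²z - 120x²y    [combine like terms]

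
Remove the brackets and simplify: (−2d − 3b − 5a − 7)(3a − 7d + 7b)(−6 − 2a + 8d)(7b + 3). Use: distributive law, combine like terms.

−4178abd − 1320ad − 1246a^2bd − 534a^2d + 1428abd^2 + 612ad^2 + 2324bd^2 + 924d^2 + 784bd^3 + 336d^3 − 3542b^2d − 3360bd − 2562ab^2d + 392b^2d^2 + 2660ab^2 + 1968ab + 616a^2b^2 + 1188a^2b + 882b^3 + 2436b^2 + 294ab^3 − 1176b^3d + 396a^2 + 210a^3b + 90a^3 + 378a − 882d + 882b

(−2d − 3b − 5a − 7)(3a − 7d + 7b)(−6 − 2a + 8d)(7b + 3)
= (−6ad + 14d^2 − 14bd − 9ab + 21bd − 21b^2 − 15a^2 + 35ad − 35ab − 21a + 49d − 49b)(−6 − 2a + 8d)(7b + 3)    [distributive law]
= (29ad + 14d^2 + 7bd − 44ab − 21b^2 − 15a^2 − 21a + 49d − 49b)(−6 − 2a + 8d)(7b + 3)    [combine like terms]
= (−174ad − 58a^2d + 232ad^2 − 84d^2 − 28ad^2 + 112d^3 − 42bd − 14abd + 56bd^2 + 264ab + 88a^2b − 352abd + 126b^2 + 42ab^2 − 168b^2d + 90a^2 + 30a^3 − 120a^2d + 126a + 42a^2 − 168ad − 294d − 98ad + 392d^2 + 294b + 98ab − 392bd)(7b + 3)    [distributive law]
= (−440ad − 178a^2d + 204ad^2 + 308d^2 + 112d^3 − 434bd − 366abd + 56bd^2 + 362ab + 88a^2b + 126b^2 + 42ab^2 − 168b^2d + 132a^2 + 30a^3 + 126a − 294d + 294b)(7b + 3)    [combine like terms]
= −3080abd − 1320ad − 1246a^2bd − 534a^2d + 1428abd^2 + 612ad^2 + 2156bd^2 + 924d^2 + 784bd^3 + 336d^3 − 3038b^2d − 1302bd − 2562ab^2d − 1098abd + 392b^2d^2 + 168bd^2 + 2534ab^2 + 1086ab + 616a^2b^2 + 264a^2b + 882b^3 + 378b^2 + 294ab^3 + 126ab^2 − 1176b^3d − 504b^2d + 924a^2b + 396a^2 + 210a^3b + 90a^3 + 882ab + 378a − 2058bd − 882d + 2058b^2 + 882b    [distributive law]
= −4178abd − 1320ad − 1246a^2bd − 534a^2d + 1428abd^2 + 612ad^2 + 2324bd^2 + 924d^2 + 784bd^3 + 336d^3 − 3542b^2d − 3360bd − 2562ab^2d + 392b^2d^2 + 2660ab^2 + 1968ab + 616a^2b^2 + 1188a^2b + 882b^3 + 2436b^2 + 294ab^3 − 1176b^3d + 396a^2 + 210a^3b + 90a^3 + 378a − 882d + 882b    [combine like terms]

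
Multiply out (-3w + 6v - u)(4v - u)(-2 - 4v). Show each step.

(-3w + 6v - u)(4v - u)(-2 - 4v)
= (-12vw + 3uw + 24v^2 - 6uv - 4uv + u^2)(-2 - 4v)    [distributive law]
= (-12vw + 3uw + 24v^2 - 10uv + u^2)(-2 - 4v)    [combine like terms]
= 24vw + 48v^2w - 6uw - 12uvw - 48v^2 - 96v^3 + 20uv + 40uv^2 - 2u^2 - 4u^2v    [distributive law]

24vw + 48v^2w - 6uw - 12uvw - 48v^2 - 96v^3 + 20uv + 40uv^2 - 2u^2 - 4u^2v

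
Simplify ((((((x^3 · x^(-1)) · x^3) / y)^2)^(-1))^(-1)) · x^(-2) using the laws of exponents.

((((((x^3 · x^(-1)) · x^3) / y)^2)^(-1))^(-1)) · x^(-2)
= (((((x^3 · x^(-1)) · x^3) / y)^2)^1) · x^(-2)    [power of a power]
= ((((x^3 · x^(-1)) · x^3) / y)^2) · x^(-2)    [power of a power]
= ((((x^3 · x^(-1)) · x^3)^2) / (y^2)) · x^(-2)    [power of a quotient]
= ((((x^3 · x^(-1))^2) · ((x^3)^2)) / (y^2)) · x^(-2)    [power of a product]
= (((((x^3)^2) · ((x^(-1))^2)) · ((x^3)^2)) / (y^2)) · x^(-2)    [power of a product]
= (((x^6 · ((x^(-1))^2)) · ((x^3)^2)) / (y^2)) · x^(-2)    [power of a power]
= (((x^6 · x^(-2)) · ((x^3)^2)) / (y^2)) · x^(-2)    [power of a power]
= ((x^4 · ((x^3)^2)) / (y^2)) · x^(-2)    [product of powers]
= ((x^4 · x^6) / (y^2)) · x^(-2)    [power of a power]
= (x^10 / (y^2)) · x^(-2)    [product of powers]
= x^8y^(-2)    [quotient of powers; product of powers]

x^8y^(-2)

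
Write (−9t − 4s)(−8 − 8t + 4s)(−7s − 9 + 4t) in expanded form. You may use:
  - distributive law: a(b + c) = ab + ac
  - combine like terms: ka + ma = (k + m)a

−340st − 648t − 360t^2 − 520st^2 + 288t^3 − 36s^2t − 80s^2 − 288s + 112s^3

(−9t − 4s)(−8 − 8t + 4s)(−7s − 9 + 4t)
= (72t + 72t^2 − 36st + 32s + 32st − 16s^2)(−7s − 9 + 4t)    [distributive law]
= (72t + 72t^2 − 4st + 32s − 16s^2)(−7s − 9 + 4t)    [combine like terms]
= −504st − 648t + 288t^2 − 504st^2 − 648t^2 + 288t^3 + 28s^2t + 36st − 16st^2 − 224s^2 − 288s + 128st + 112s^3 + 144s^2 − 64s^2t    [distributive law]
= −340st − 648t − 360t^2 − 520st^2 + 288t^3 − 36s^2t − 80s^2 − 288s + 112s^3    [combine like terms]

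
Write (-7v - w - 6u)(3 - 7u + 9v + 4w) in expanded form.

(-7v - w - 6u)(3 - 7u + 9v + 4w)
= -21v + 49uv - 63v^2 - 28vw - 3w + 7uw - 9vw - 4w^2 - 18u + 42u^2 - 54uv - 24uw    [distributive law]
= -21v - 5uv - 63v^2 - 37vw - 3w - 17uw - 4w^2 - 18u + 42u^2    [combine like terms]

-21v - 5uv - 63v^2 - 37vw - 3w - 17uw - 4w^2 - 18u + 42u^2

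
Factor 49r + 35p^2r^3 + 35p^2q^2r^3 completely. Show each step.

7r(7 + 5p^2r^2 + 5p^2q^2r^2)

49r + 35p^2r^3 + 35p^2q^2r^3
= 7(7r + 5p^2r^3 + 5p^2q^2r^3)    [factor out 7]
= 7r(7 + 5p^2r^2 + 5p^2q^2r^2)    [factor out r]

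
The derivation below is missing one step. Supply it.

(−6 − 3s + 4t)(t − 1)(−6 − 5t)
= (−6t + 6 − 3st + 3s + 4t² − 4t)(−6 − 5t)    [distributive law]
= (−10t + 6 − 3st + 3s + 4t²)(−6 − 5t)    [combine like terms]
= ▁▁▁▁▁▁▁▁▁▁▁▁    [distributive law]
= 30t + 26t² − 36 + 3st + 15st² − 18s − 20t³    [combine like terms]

Applying distributive law to the line above:

60t + 50t² − 36 − 30t + 18st + 15st² − 18s − 15st − 24t² − 20t³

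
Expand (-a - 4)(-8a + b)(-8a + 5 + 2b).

-64a³ - 216a² + 24a²b + 91ab - 2ab² + 160a - 20b - 8b²

(-a - 4)(-8a + b)(-8a + 5 + 2b)
= (8a² - ab + 32a - 4b)(-8a + 5 + 2b)    [distributive law]
= -64a³ + 40a² + 16a²b + 8a²b - 5ab - 2ab² - 256a² + 160a + 64ab + 32ab - 20b - 8b²    [distributive law]
= -64a³ - 216a² + 24a²b + 91ab - 2ab² + 160a - 20b - 8b²    [combine like terms]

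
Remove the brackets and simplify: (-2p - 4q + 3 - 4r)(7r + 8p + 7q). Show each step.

-46pr - 16p^2 - 46pq - 56qr - 28q^2 + 21r + 24p + 21q - 28r^2

(-2p - 4q + 3 - 4r)(7r + 8p + 7q)
= -14pr - 16p^2 - 14pq - 28qr - 32pq - 28q^2 + 21r + 24p + 21q - 28r^2 - 32pr - 28qr    [distributive law]
= -46pr - 16p^2 - 46pq - 56qr - 28q^2 + 21r + 24p + 21q - 28r^2    [combine like terms]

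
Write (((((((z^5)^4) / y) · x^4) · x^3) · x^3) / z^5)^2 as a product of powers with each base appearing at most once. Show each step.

x^20·y^(-2)·z^30

(((((((z^5)^4) / y) · x^4) · x^3) · x^3) / z^5)^2
= (((((((z^5)^4) / y) · x^4) · x^3) · x^3)^2) / ((z^5)^2)    [power of a quotient]
= (((((((z^5)^4) / y) · x^4) · x^3)^2) · ((x^3)^2)) / ((z^5)^2)    [power of a product]
= (((((((z^5)^4) / y) · x^4)^2) · ((x^3)^2)) · ((x^3)^2)) / ((z^5)^2)    [power of a product]
= (((((((z^5)^4) / y)^2) · ((x^4)^2)) · ((x^3)^2)) · ((x^3)^2)) / ((z^5)^2)    [power of a product]
= (((((((z^5)^4)^2) / (y^2)) · ((x^4)^2)) · ((x^3)^2)) · ((x^3)^2)) / ((z^5)^2)    [power of a quotient]
= ((((((z^5)^8) / (y^2)) · ((x^4)^2)) · ((x^3)^2)) · ((x^3)^2)) / ((z^5)^2)    [power of a power]
= ((((z^40 / (y^2)) · ((x^4)^2)) · ((x^3)^2)) · ((x^3)^2)) / ((z^5)^2)    [power of a power]
= ((((z^40 / y^2) · x^8) · ((x^3)^2)) · ((x^3)^2)) / ((z^5)^2)    [power of a power]
= ((((z^40 / y^2) · x^8) · x^6) · ((x^3)^2)) / ((z^5)^2)    [power of a power]
= ((((z^40 / y^2) · x^8) · x^6) · x^6) / ((z^5)^2)    [power of a power]
= ((((z^40 / y^2) · x^8) · x^6) · x^6) / z^10    [power of a power]
= x^20·y^(-2)·z^30    [quotient of powers; product of powers]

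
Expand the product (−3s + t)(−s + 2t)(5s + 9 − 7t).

(−3s + t)(−s + 2t)(5s + 9 − 7t)
= (3s² − 6st − st + 2t²)(5s + 9 − 7t)    [distributive law]
= (3s² − 7st + 2t²)(5s + 9 − 7t)    [combine like terms]
= 15s³ + 27s² − 21s²t − 35s²t − 63st + 49st² + 10st² + 18t² − 14t³    [distributive law]
= 15s³ + 27s² − 56s²t − 63st + 59st² + 18t² − 14t³    [combine like terms]

15s³ + 27s² − 56s²t − 63st + 59st² + 18t² − 14t³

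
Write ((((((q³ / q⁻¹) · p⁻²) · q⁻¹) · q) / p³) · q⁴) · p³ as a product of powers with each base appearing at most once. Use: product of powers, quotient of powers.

((((((q³ / q⁻¹) · p⁻²) · q⁻¹) · q) / p³) · q⁴) · p³
= (((((q⁴ · p⁻²) · q⁻¹) · q) / p³) · q⁴) · p³    [quotient of powers]
= p⁻²q⁸    [quotient of powers; product of powers]

p⁻²q⁸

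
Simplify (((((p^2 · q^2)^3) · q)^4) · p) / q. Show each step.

(((((p^2 · q^2)^3) · q)^4) · p) / q
= (((((p^2 · q^2)^3)^4) · (q^4)) · p) / q    [power of a product]
= ((((p^2 · q^2)^12) · (q^4)) · p) / q    [power of a power]
= (((((p^2)^12) · ((q^2)^12)) · (q^4)) · p) / q    [power of a product]
= (((p^24 · ((q^2)^12)) · (q^4)) · p) / q    [power of a power]
= (((p^24 · q^24) · (q^4)) · p) / q    [power of a power]
= p^25q^27    [quotient of powers; product of powers]

p^25q^27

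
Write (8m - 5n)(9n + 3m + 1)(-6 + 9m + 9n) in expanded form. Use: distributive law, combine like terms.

-315mn + 729m^2n + 108mn^2 - 72m^2 + 216m^3 - 48m + 225n^2 - 405n^3 + 30n

(8m - 5n)(9n + 3m + 1)(-6 + 9m + 9n)
= (72mn + 24m^2 + 8m - 45n^2 - 15mn - 5n)(-6 + 9m + 9n)    [distributive law]
= (57mn + 24m^2 + 8m - 45n^2 - 5n)(-6 + 9m + 9n)    [combine like terms]
= -342mn + 513m^2n + 513mn^2 - 144m^2 + 216m^3 + 216m^2n - 48m + 72m^2 + 72mn + 270n^2 - 405mn^2 - 405n^3 + 30n - 45mn - 45n^2    [distributive law]
= -315mn + 729m^2n + 108mn^2 - 72m^2 + 216m^3 - 48m + 225n^2 - 405n^3 + 30n    [combine like terms]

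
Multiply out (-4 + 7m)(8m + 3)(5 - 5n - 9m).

(-4 + 7m)(8m + 3)(5 - 5n - 9m)
= (-32m - 12 + 56m^2 + 21m)(5 - 5n - 9m)    [distributive law]
= (-11m - 12 + 56m^2)(5 - 5n - 9m)    [combine like terms]
= -55m + 55mn + 99m^2 - 60 + 60n + 108m + 280m^2 - 280m^2n - 504m^3    [distributive law]
= 53m + 55mn + 379m^2 - 60 + 60n - 280m^2n - 504m^3    [combine like terms]

53m + 55mn + 379m^2 - 60 + 60n - 280m^2n - 504m^3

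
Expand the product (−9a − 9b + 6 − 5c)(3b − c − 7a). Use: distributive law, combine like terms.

36ab + 44ac + 63a^2 − 27b^2 − 6bc + 18b − 6c − 42a + 5c^2

(−9a − 9b + 6 − 5c)(3b − c − 7a)
= −27ab + 9ac + 63a^2 − 27b^2 + 9bc + 63ab + 18b − 6c − 42a − 15bc + 5c^2 + 35ac    [distributive law]
= 36ab + 44ac + 63a^2 − 27b^2 − 6bc + 18b − 6c − 42a + 5c^2    [combine like terms]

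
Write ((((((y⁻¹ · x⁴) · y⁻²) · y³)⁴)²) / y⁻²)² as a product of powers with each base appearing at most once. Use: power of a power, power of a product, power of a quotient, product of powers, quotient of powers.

((((((y⁻¹ · x⁴) · y⁻²) · y³)⁴)²) / y⁻²)²
= ((((((y⁻¹ · x⁴) · y⁻²) · y³)⁴)²)²) / ((y⁻²)²)    [power of a quotient]
= (((((y⁻¹ · x⁴) · y⁻²) · y³)⁴)⁴) / ((y⁻²)²)    [power of a power]
= ((((y⁻¹ · x⁴) · y⁻²) · y³)¹⁶) / ((y⁻²)²)    [power of a power]
= ((((y⁻¹ · x⁴) · y⁻²)¹⁶) · ((y³)¹⁶)) / ((y⁻²)²)    [power of a product]
= ((((y⁻¹ · x⁴)¹⁶) · ((y⁻²)¹⁶)) · ((y³)¹⁶)) / ((y⁻²)²)    [power of a product]
= (((((y⁻¹)¹⁶) · ((x⁴)¹⁶)) · ((y⁻²)¹⁶)) · ((y³)¹⁶)) / ((y⁻²)²)    [power of a product]
= (((y⁻¹⁶ · ((x⁴)¹⁶)) · ((y⁻²)¹⁶)) · ((y³)¹⁶)) / ((y⁻²)²)    [power of a power]
= (((y⁻¹⁶ · x⁶⁴) · ((y⁻²)¹⁶)) · ((y³)¹⁶)) / ((y⁻²)²)    [power of a power]
= (((y⁻¹⁶ · x⁶⁴) · y⁻³²) · ((y³)¹⁶)) / ((y⁻²)²)    [power of a power]
= (((y⁻¹⁶ · x⁶⁴) · y⁻³²) · y⁴⁸) / ((y⁻²)²)    [power of a power]
= (((y⁻¹⁶ · x⁶⁴) · y⁻³²) · y⁴⁸) / y⁻⁴    [power of a power]
= x⁶⁴y⁴    [quotient of powers; product of powers]

x⁶⁴y⁴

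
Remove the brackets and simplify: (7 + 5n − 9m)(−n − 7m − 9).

−52n + 32m − 63 − 5n^2 − 26mn + 63m^2

(7 + 5n − 9m)(−n − 7m − 9)
= −7n − 49m − 63 − 5n^2 − 35mn − 45n + 9mn + 63m^2 + 81m    [distributive law]
= −52n + 32m − 63 − 5n^2 − 26mn + 63m^2    [combine like terms]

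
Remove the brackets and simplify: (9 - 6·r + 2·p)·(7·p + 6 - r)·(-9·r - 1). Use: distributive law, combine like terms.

(9 - 6·r + 2·p)·(7·p + 6 - r)·(-9·r - 1)
= (63·p + 54 - 9·r - 42·p·r - 36·r + 6·r² + 14·p² + 12·p - 2·p·r)·(-9·r - 1)    [distributive law]
= (75·p + 54 - 45·r - 44·p·r + 6·r² + 14·p²)·(-9·r - 1)    [combine like terms]
= -675·p·r - 75·p - 486·r - 54 + 405·r² + 45·r + 396·p·r² + 44·p·r - 54·r³ - 6·r² - 126·p²·r - 14·p²    [distributive law]
= -631·p·r - 75·p - 441·r - 54 + 399·r² + 396·p·r² - 54·r³ - 126·p²·r - 14·p²    [combine like terms]

-631·p·r - 75·p - 441·r - 54 + 399·r² + 396·p·r² - 54·r³ - 126·p²·r - 14·p²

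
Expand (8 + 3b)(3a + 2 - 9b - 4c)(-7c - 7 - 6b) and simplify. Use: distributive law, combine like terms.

-168ac - 168a - 207ab + 112c - 112 + 366b + 738bc + 585b^2 + 224c^2 - 63abc - 54ab^2 + 261b^2c + 162b^3 + 84bc^2

(8 + 3b)(3a + 2 - 9b - 4c)(-7c - 7 - 6b)
= (24a + 16 - 72b - 32c + 9ab + 6b - 27b^2 - 12bc)(-7c - 7 - 6b)    [distributive law]
= (24a + 16 - 66b - 32c + 9ab - 27b^2 - 12bc)(-7c - 7 - 6b)    [combine like terms]
= -168ac - 168a - 144ab - 112c - 112 - 96b + 462bc + 462b + 396b^2 + 224c^2 + 224c + 192bc - 63abc - 63ab - 54ab^2 + 189b^2c + 189b^2 + 162b^3 + 84bc^2 + 84bc + 72b^2c    [distributive law]
= -168ac - 168a - 207ab + 112c - 112 + 366b + 738bc + 585b^2 + 224c^2 - 63abc - 54ab^2 + 261b^2c + 162b^3 + 84bc^2    [combine like terms]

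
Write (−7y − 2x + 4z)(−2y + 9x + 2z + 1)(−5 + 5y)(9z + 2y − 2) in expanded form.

(−7y − 2x + 4z)(−2y + 9x + 2z + 1)(−5 + 5y)(9z + 2y − 2)
= (14y^2 − 63xy − 14yz − 7y + 4xy − 18x^2 − 4xz − 2x − 8yz + 36xz + 8z^2 + 4z)(−5 + 5y)(9z + 2y − 2)    [distributive law]
= (14y^2 − 59xy − 22yz − 7y − 18x^2 + 32xz − 2x + 8z^2 + 4z)(−5 + 5y)(9z + 2y − 2)    [combine like terms]
= (−70y^2 + 70y^3 + 295xy − 295xy^2 + 110yz − 110y^2z + 35y − 35y^2 + 90x^2 − 90x^2y − 160xz + 160xyz + 10x − 10xy − 40z^2 + 40yz^2 − 20z + 20yz)(9z + 2y − 2)    [distributive law]
= (−105y^2 + 70y^3 + 285xy − 295xy^2 + 130yz − 110y^2z + 35y + 90x^2 − 90x^2y − 160xz + 160xyz + 10x − 40z^2 + 40yz^2 − 20z)(9z + 2y − 2)    [combine like terms]
= −945y^2z − 210y^3 + 210y^2 + 630y^3z + 140y^4 − 140y^3 + 2565xyz + 570xy^2 − 570xy − 2655xy^2z − 590xy^3 + 590xy^2 + 1170yz^2 + 260y^2z − 260yz − 990y^2z^2 − 220y^3z + 220y^2z + 315yz + 70y^2 − 70y + 810x^2z + 180x^2y − 180x^2 − 810x^2yz − 180x^2y^2 + 180x^2y − 1440xz^2 − 320xyz + 320xz + 1440xyz^2 + 320xy^2z − 320xyz + 90xz + 20xy − 20x − 360z^3 − 80yz^2 + 80z^2 + 360yz^3 + 80y^2z^2 − 80yz^2 − 180z^2 − 40yz + 40z    [distributive law]
= −465y^2z − 350y^3 + 280y^2 + 410y^3z + 140y^4 + 1925xyz + 1160xy^2 − 550xy − 2335xy^2z − 590xy^3 + 1010yz^2 + 15yz − 910y^2z^2 − 70y + 810x^2z + 360x^2y − 180x^2 − 810x^2yz − 180x^2y^2 − 1440xz^2 + 410xz + 1440xyz^2 − 20x − 360z^3 − 100z^2 + 360yz^3 + 40z    [combine like terms]

−465y^2z − 350y^3 + 280y^2 + 410y^3z + 140y^4 + 1925xyz + 1160xy^2 − 550xy − 2335xy^2z − 590xy^3 + 1010yz^2 + 15yz − 910y^2z^2 − 70y + 810x^2z + 360x^2y − 180x^2 − 810x^2yz − 180x^2y^2 − 1440xz^2 + 410xz + 1440xyz^2 − 20x − 360z^3 − 100z^2 + 360yz^3 + 40z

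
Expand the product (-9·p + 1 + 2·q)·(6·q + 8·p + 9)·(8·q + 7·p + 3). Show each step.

(-9·p + 1 + 2·q)·(6·q + 8·p + 9)·(8·q + 7·p + 3)
= (-54·p·q - 72·p² - 81·p + 6·q + 8·p + 9 + 12·q² + 16·p·q + 18·q)·(8·q + 7·p + 3)    [distributive law]
= (-38·p·q - 72·p² - 73·p + 24·q + 9 + 12·q²)·(8·q + 7·p + 3)    [combine like terms]
= -304·p·q² - 266·p²·q - 114·p·q - 576·p²·q - 504·p³ - 216·p² - 584·p·q - 511·p² - 219·p + 192·q² + 168·p·q + 72·q + 72·q + 63·p + 27 + 96·q³ + 84·p·q² + 36·q²    [distributive law]
= -220·p·q² - 842·p²·q - 530·p·q - 504·p³ - 727·p² - 156·p + 228·q² + 144·q + 27 + 96·q³    [combine like terms]

-220·p·q² - 842·p²·q - 530·p·q - 504·p³ - 727·p² - 156·p + 228·q² + 144·q + 27 + 96·q³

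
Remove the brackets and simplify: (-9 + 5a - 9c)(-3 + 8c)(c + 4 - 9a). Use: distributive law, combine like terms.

-153c + 108 - 303a - 333c^2 + 550ac + 135a^2 + 688ac^2 - 360a^2c - 72c^3

(-9 + 5a - 9c)(-3 + 8c)(c + 4 - 9a)
= (27 - 72c - 15a + 40ac + 27c - 72c^2)(c + 4 - 9a)    [distributive law]
= (27 - 45c - 15a + 40ac - 72c^2)(c + 4 - 9a)    [combine like terms]
= 27c + 108 - 243a - 45c^2 - 180c + 405ac - 15ac - 60a + 135a^2 + 40ac^2 + 160ac - 360a^2c - 72c^3 - 288c^2 + 648ac^2    [distributive law]
= -153c + 108 - 303a - 333c^2 + 550ac + 135a^2 + 688ac^2 - 360a^2c - 72c^3    [combine like terms]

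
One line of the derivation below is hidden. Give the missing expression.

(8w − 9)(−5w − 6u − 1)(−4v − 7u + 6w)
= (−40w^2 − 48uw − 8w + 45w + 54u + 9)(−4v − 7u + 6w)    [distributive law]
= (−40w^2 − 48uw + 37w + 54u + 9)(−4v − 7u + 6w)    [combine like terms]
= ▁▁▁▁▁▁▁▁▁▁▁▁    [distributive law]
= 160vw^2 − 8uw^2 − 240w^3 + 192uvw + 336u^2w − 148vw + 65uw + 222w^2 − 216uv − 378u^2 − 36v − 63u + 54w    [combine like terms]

Applying distributive law to the line above:

160vw^2 + 280uw^2 − 240w^3 + 192uvw + 336u^2w − 288uw^2 − 148vw − 259uw + 222w^2 − 216uv − 378u^2 + 324uw − 36v − 63u + 54w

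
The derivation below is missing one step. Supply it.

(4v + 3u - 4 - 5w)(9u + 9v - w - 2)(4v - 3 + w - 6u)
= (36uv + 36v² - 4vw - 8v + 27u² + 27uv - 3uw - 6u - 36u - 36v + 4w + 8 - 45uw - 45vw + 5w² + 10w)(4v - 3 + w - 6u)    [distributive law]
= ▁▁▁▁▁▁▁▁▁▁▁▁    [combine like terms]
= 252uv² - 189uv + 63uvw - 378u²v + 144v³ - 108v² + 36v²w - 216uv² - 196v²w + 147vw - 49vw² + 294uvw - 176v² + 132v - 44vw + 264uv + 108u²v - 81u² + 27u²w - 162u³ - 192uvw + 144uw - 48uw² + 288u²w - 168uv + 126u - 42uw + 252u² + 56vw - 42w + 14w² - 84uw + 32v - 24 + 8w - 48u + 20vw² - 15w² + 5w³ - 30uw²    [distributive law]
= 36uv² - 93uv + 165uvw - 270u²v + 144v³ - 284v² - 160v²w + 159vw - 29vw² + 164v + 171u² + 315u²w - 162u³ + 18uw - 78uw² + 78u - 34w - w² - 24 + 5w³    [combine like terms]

Applying combine like terms to the line above:

(63uv + 36v² - 49vw - 44v + 27u² - 48uw - 42u + 14w + 8 + 5w²)(4v - 3 + w - 6u)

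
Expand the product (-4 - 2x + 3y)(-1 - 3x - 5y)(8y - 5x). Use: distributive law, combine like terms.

32y - 20x + 27xy - 70x² + 136y² + 43x²y - 30x³ + 83xy² - 120y³

(-4 - 2x + 3y)(-1 - 3x - 5y)(8y - 5x)
= (4 + 12x + 20y + 2x + 6x² + 10xy - 3y - 9xy - 15y²)(8y - 5x)    [distributive law]
= (4 + 14x + 17y + 6x² + xy - 15y²)(8y - 5x)    [combine like terms]
= 32y - 20x + 112xy - 70x² + 136y² - 85xy + 48x²y - 30x³ + 8xy² - 5x²y - 120y³ + 75xy²    [distributive law]
= 32y - 20x + 27xy - 70x² + 136y² + 43x²y - 30x³ + 83xy² - 120y³    [combine like terms]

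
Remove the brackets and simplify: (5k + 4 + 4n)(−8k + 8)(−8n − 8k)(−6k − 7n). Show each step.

−5696k³n − 5568k²n² − 1920k⁴ + 2368k²n + 3776kn² + 384k³ + 3328kn + 1792n² + 1536k² − 1792kn³ + 1792n³

(5k + 4 + 4n)(−8k + 8)(−8n − 8k)(−6k − 7n)
= (−40k² + 40k − 32k + 32 − 32kn + 32n)(−8n − 8k)(−6k − 7n)    [distributive law]
= (−40k² + 8k + 32 − 32kn + 32n)(−8n − 8k)(−6k − 7n)    [combine like terms]
= (320k²n + 320k³ − 64kn − 64k² − 256n − 256k + 256kn² + 256k²n − 256n² − 256kn)(−6k − 7n)    [distributive law]
= (576k²n + 320k³ − 320kn − 64k² − 256n − 256k + 256kn² − 256n²)(−6k − 7n)    [combine like terms]
= −3456k³n − 4032k²n² − 1920k⁴ − 2240k³n + 1920k²n + 2240kn² + 384k³ + 448k²n + 1536kn + 1792n² + 1536k² + 1792kn − 1536k²n² − 1792kn³ + 1536kn² + 1792n³    [distributive law]
= −5696k³n − 5568k²n² − 1920k⁴ + 2368k²n + 3776kn² + 384k³ + 3328kn + 1792n² + 1536k² − 1792kn³ + 1792n³    [combine like terms]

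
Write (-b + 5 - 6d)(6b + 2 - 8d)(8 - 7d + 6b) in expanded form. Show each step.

(-b + 5 - 6d)(6b + 2 - 8d)(8 - 7d + 6b)
= (-6b^2 - 2b + 8bd + 30b + 10 - 40d - 36bd - 12d + 48d^2)(8 - 7d + 6b)    [distributive law]
= (-6b^2 + 28b - 28bd + 10 - 52d + 48d^2)(8 - 7d + 6b)    [combine like terms]
= -48b^2 + 42b^2d - 36b^3 + 224b - 196bd + 168b^2 - 224bd + 196bd^2 - 168b^2d + 80 - 70d + 60b - 416d + 364d^2 - 312bd + 384d^2 - 336d^3 + 288bd^2    [distributive law]
= 120b^2 - 126b^2d - 36b^3 + 284b - 732bd + 484bd^2 + 80 - 486d + 748d^2 - 336d^3    [combine like terms]

120b^2 - 126b^2d - 36b^3 + 284b - 732bd + 484bd^2 + 80 - 486d + 748d^2 - 336d^3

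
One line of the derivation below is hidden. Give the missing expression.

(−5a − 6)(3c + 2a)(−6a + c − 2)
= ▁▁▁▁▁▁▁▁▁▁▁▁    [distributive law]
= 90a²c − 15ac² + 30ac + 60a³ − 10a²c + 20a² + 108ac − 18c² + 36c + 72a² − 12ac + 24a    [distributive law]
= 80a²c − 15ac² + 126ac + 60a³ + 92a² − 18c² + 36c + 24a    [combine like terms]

Applying distributive law to the line above:

(−15ac − 10a² − 18c − 12a)(−6a + c − 2)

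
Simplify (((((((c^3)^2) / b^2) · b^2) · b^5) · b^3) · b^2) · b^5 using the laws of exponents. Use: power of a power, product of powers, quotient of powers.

(((((((c^3)^2) / b^2) · b^2) · b^5) · b^3) · b^2) · b^5
= (((((c^6 / b^2) · b^2) · b^5) · b^3) · b^2) · b^5    [power of a power]
= b^15c^6    [quotient of powers; product of powers]

b^15c^6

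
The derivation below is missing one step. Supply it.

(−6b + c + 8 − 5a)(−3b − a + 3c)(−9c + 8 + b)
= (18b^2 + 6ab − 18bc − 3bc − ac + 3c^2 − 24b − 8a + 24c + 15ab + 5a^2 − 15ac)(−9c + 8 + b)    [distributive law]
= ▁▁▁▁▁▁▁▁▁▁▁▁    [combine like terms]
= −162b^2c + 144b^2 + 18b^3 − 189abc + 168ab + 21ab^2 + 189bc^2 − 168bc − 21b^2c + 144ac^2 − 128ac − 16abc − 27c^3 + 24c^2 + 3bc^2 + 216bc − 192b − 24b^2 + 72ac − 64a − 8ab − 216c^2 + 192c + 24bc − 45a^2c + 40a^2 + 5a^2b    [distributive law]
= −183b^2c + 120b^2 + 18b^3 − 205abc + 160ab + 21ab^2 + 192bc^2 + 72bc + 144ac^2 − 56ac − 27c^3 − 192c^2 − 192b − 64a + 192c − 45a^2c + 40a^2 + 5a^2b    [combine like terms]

After combine like terms, the bracketed line is:

(18b^2 + 21ab − 21bc − 16ac + 3c^2 − 24b − 8a + 24c + 5a^2)(−9c + 8 + b)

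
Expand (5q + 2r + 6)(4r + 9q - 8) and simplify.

(5q + 2r + 6)(4r + 9q - 8)
= 20qr + 45q^2 - 40q + 8r^2 + 18qr - 16r + 24r + 54q - 48    [distributive law]
= 38qr + 45q^2 + 14q + 8r^2 + 8r - 48    [combine like terms]

38qr + 45q^2 + 14q + 8r^2 + 8r - 48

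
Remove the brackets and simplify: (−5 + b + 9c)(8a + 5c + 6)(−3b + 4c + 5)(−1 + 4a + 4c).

(−5 + b + 9c)(8a + 5c + 6)(−3b + 4c + 5)(−1 + 4a + 4c)
= (−40a − 25c − 30 + 8ab + 5bc + 6b + 72ac + 45c² + 54c)(−3b + 4c + 5)(−1 + 4a + 4c)    [distributive law]
= (−40a + 29c − 30 + 8ab + 5bc + 6b + 72ac + 45c²)(−3b + 4c + 5)(−1 + 4a + 4c)    [combine like terms]
= (120ab − 160ac − 200a − 87bc + 116c² + 145c + 90b − 120c − 150 − 24ab² + 32abc + 40ab − 15b²c + 20bc² + 25bc − 18b² + 24bc + 30b − 216abc + 288ac² + 360ac − 135bc² + 180c³ + 225c²)(−1 + 4a + 4c)    [distributive law]
= (160ab + 200ac − 200a − 38bc + 341c² + 25c + 120b − 150 − 24ab² − 184abc − 15b²c − 115bc² − 18b² + 288ac² + 180c³)(−1 + 4a + 4c)    [combine like terms]
= −160ab + 640a²b + 640abc − 200ac + 800a²c + 800ac² + 200a − 800a² − 800ac + 38bc − 152abc − 152bc² − 341c² + 1364ac² + 1364c³ − 25c + 100ac + 100c² − 120b + 480ab + 480bc + 150 − 600a − 600c + 24ab² − 96a²b² − 96ab²c + 184abc − 736a²bc − 736abc² + 15b²c − 60ab²c − 60b²c² + 115bc² − 460abc² − 460bc³ + 18b² − 72ab² − 72b²c − 288ac² + 1152a²c² + 1152ac³ − 180c³ + 720ac³ + 720c⁴    [distributive law]
= 320ab + 640a²b + 672abc − 900ac + 800a²c + 1876ac² − 400a − 800a² + 518bc − 37bc² − 241c² + 1184c³ − 625c − 120b + 150 − 48ab² − 96a²b² − 156ab²c − 736a²bc − 1196abc² − 57b²c − 60b²c² − 460bc³ + 18b² + 1152a²c² + 1872ac³ + 720c⁴    [combine like terms]

320ab + 640a²b + 672abc − 900ac + 800a²c + 1876ac² − 400a − 800a² + 518bc − 37bc² − 241c² + 1184c³ − 625c − 120b + 150 − 48ab² − 96a²b² − 156ab²c − 736a²bc − 1196abc² − 57b²c − 60b²c² − 460bc³ + 18b² + 1152a²c² + 1872ac³ + 720c⁴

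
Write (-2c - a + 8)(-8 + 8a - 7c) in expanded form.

-40c - 9ac + 14c² + 72a - 8a² - 64

(-2c - a + 8)(-8 + 8a - 7c)
= 16c - 16ac + 14c² + 8a - 8a² + 7ac - 64 + 64a - 56c    [distributive law]
= -40c - 9ac + 14c² + 72a - 8a² - 64    [combine like terms]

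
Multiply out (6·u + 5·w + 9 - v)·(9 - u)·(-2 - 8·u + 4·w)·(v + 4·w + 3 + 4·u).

-456·u·v - 2526·u·w - 2862·u - 3996·u^2 - 92·u^2·v - 2024·u^2·w - 1248·u^3 - 22·u·v·w - 20·u·w^2 + 16·u^3·v + 256·u^3·w + 192·u^4 - 16·u^2·w^2 + 198·v·w + 1476·w^2 + 54·w + 36·v·w^2 + 720·w^3 - 4·u·v·w^2 - 80·u·w^3 - 108·v - 486 + 18·v^2 + 70·u·v^2 - 36·v^2·w - 8·u^2·v^2 + 4·u·v^2·w

(6·u + 5·w + 9 - v)·(9 - u)·(-2 - 8·u + 4·w)·(v + 4·w + 3 + 4·u)
= (54·u - 6·u^2 + 45·w - 5·u·w + 81 - 9·u - 9·v + u·v)·(-2 - 8·u + 4·w)·(v + 4·w + 3 + 4·u)    [distributive law]
= (45·u - 6·u^2 + 45·w - 5·u·w + 81 - 9·v + u·v)·(-2 - 8·u + 4·w)·(v + 4·w + 3 + 4·u)    [combine like terms]
= (-90·u - 360·u^2 + 180·u·w + 12·u^2 + 48·u^3 - 24·u^2·w - 90·w - 360·u·w + 180·w^2 + 10·u·w + 40·u^2·w - 20·u·w^2 - 162 - 648·u + 324·w + 18·v + 72·u·v - 36·v·w - 2·u·v - 8·u^2·v + 4·u·v·w)·(v + 4·w + 3 + 4·u)    [distributive law]
= (-738·u - 348·u^2 - 170·u·w + 48·u^3 + 16·u^2·w + 234·w + 180·w^2 - 20·u·w^2 - 162 + 18·v + 70·u·v - 36·v·w - 8·u^2·v + 4·u·v·w)·(v + 4·w + 3 + 4·u)    [combine like terms]
= -738·u·v - 2952·u·w - 2214·u - 2952·u^2 - 348·u^2·v - 1392·u^2·w - 1044·u^2 - 1392·u^3 - 170·u·v·w - 680·u·w^2 - 510·u·w - 680·u^2·w + 48·u^3·v + 192·u^3·w + 144·u^3 + 192·u^4 + 16·u^2·v·w + 64·u^2·w^2 + 48·u^2·w + 64·u^3·w + 234·v·w + 936·w^2 + 702·w + 936·u·w + 180·v·w^2 + 720·w^3 + 540·w^2 + 720·u·w^2 - 20·u·v·w^2 - 80·u·w^3 - 60·u·w^2 - 80·u^2·w^2 - 162·v - 648·w - 486 - 648·u + 18·v^2 + 72·v·w + 54·v + 72·u·v + 70·u·v^2 + 280·u·v·w + 210·u·v + 280·u^2·v - 36·v^2·w - 144·v·w^2 - 108·v·w - 144·u·v·w - 8·u^2·v^2 - 32·u^2·v·w - 24·u^2·v - 32·u^3·v + 4·u·v^2·w + 16·u·v·w^2 + 12·u·v·w + 16·u^2·v·w    [distributive law]
= -456·u·v - 2526·u·w - 2862·u - 3996·u^2 - 92·u^2·v - 2024·u^2·w - 1248·u^3 - 22·u·v·w - 20·u·w^2 + 16·u^3·v + 256·u^3·w + 192·u^4 - 16·u^2·w^2 + 198·v·w + 1476·w^2 + 54·w + 36·v·w^2 + 720·w^3 - 4·u·v·w^2 - 80·u·w^3 - 108·v - 486 + 18·v^2 + 70·u·v^2 - 36·v^2·w - 8·u^2·v^2 + 4·u·v^2·w    [combine like terms]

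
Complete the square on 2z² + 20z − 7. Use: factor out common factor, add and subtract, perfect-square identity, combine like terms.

2(z + 5)² − 57

2z² + 20z − 7
= 2(z² + 10z) − 7    [factor out 2 from the z-terms]
= 2(z² + 10z + 25 − 25) − 7    [add and subtract 25 inside the bracket]
= 2(z + 5)² − 50 − 7    [perfect-square identity]
= 2(z + 5)² − 57    [combine constants]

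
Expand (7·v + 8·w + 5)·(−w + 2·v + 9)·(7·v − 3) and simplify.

63·v²·w + 442·v·w + 98·v³ + 469·v² + 96·v − 56·v·w² + 24·w² − 201·w − 135

(7·v + 8·w + 5)·(−w + 2·v + 9)·(7·v − 3)
= (−7·v·w + 14·v² + 63·v − 8·w² + 16·v·w + 72·w − 5·w + 10·v + 45)·(7·v − 3)    [distributive law]
= (9·v·w + 14·v² + 73·v − 8·w² + 67·w + 45)·(7·v − 3)    [combine like terms]
= 63·v²·w − 27·v·w + 98·v³ − 42·v² + 511·v² − 219·v − 56·v·w² + 24·w² + 469·v·w − 201·w + 315·v − 135    [distributive law]
= 63·v²·w + 442·v·w + 98·v³ + 469·v² + 96·v − 56·v·w² + 24·w² − 201·w − 135    [combine like terms]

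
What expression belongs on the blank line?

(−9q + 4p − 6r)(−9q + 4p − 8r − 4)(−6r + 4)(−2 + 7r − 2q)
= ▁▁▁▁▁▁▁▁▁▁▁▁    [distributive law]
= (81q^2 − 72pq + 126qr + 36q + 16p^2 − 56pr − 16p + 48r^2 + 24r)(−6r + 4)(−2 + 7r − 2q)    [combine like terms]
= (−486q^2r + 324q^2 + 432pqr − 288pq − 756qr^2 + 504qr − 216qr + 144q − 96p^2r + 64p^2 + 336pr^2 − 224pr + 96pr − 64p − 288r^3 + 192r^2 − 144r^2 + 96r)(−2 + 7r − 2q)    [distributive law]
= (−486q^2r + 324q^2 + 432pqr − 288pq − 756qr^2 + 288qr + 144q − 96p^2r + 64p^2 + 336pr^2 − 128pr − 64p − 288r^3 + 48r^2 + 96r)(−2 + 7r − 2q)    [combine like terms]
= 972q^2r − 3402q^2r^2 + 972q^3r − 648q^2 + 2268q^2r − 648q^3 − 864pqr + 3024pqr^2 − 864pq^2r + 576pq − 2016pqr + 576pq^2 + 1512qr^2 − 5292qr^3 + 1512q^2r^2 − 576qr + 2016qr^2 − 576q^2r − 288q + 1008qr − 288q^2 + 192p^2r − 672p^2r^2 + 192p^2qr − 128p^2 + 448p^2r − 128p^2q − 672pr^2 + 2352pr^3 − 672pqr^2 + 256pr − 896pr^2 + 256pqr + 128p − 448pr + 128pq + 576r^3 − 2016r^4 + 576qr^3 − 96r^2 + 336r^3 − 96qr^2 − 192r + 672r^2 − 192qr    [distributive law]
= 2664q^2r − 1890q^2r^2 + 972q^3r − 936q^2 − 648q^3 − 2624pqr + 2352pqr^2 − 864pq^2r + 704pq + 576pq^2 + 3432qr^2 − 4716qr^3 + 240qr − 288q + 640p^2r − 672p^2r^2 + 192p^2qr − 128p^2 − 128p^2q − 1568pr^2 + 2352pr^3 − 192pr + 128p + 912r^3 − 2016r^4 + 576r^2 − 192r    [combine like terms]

By distributive law:

(81q^2 − 36pq + 72qr + 36q − 36pq + 16p^2 − 32pr − 16p + 54qr − 24pr + 48r^2 + 24r)(−6r + 4)(−2 + 7r − 2q)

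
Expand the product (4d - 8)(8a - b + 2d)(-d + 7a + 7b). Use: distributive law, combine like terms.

24ad^2 + 224a^2d + 196abd + 60bd^2 - 28b^2d - 8d^3 - 48ad - 448a^2 - 392ab - 120bd + 56b^2 + 16d^2

(4d - 8)(8a - b + 2d)(-d + 7a + 7b)
= (32ad - 4bd + 8d^2 - 64a + 8b - 16d)(-d + 7a + 7b)    [distributive law]
= -32ad^2 + 224a^2d + 224abd + 4bd^2 - 28abd - 28b^2d - 8d^3 + 56ad^2 + 56bd^2 + 64ad - 448a^2 - 448ab - 8bd + 56ab + 56b^2 + 16d^2 - 112ad - 112bd    [distributive law]
= 24ad^2 + 224a^2d + 196abd + 60bd^2 - 28b^2d - 8d^3 - 48ad - 448a^2 - 392ab - 120bd + 56b^2 + 16d^2    [combine like terms]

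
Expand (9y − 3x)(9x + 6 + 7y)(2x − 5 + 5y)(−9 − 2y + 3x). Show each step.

−909x^2y + 1308x^2y^2 + 63x^3y + 1548xy − 3405xy^2 + 93xy^3 + 2430y + 945y^2 − 2745y^3 − 630y^4 + 783x^3 − 162x^4 − 621x^2 − 810x

(9y − 3x)(9x + 6 + 7y)(2x − 5 + 5y)(−9 − 2y + 3x)
= (81xy + 54y + 63y^2 − 27x^2 − 18x − 21xy)(2x − 5 + 5y)(−9 − 2y + 3x)    [distributive law]
= (60xy + 54y + 63y^2 − 27x^2 − 18x)(2x − 5 + 5y)(−9 − 2y + 3x)    [combine like terms]
= (120x^2y − 300xy + 300xy^2 + 108xy − 270y + 270y^2 + 126xy^2 − 315y^2 + 315y^3 − 54x^3 + 135x^2 − 135x^2y − 36x^2 + 90x − 90xy)(−9 − 2y + 3x)    [distributive law]
= (−15x^2y − 282xy + 426xy^2 − 270y − 45y^2 + 315y^3 − 54x^3 + 99x^2 + 90x)(−9 − 2y + 3x)    [combine like terms]
= 135x^2y + 30x^2y^2 − 45x^3y + 2538xy + 564xy^2 − 846x^2y − 3834xy^2 − 852xy^3 + 1278x^2y^2 + 2430y + 540y^2 − 810xy + 405y^2 + 90y^3 − 135xy^2 − 2835y^3 − 630y^4 + 945xy^3 + 486x^3 + 108x^3y − 162x^4 − 891x^2 − 198x^2y + 297x^3 − 810x − 180xy + 270x^2    [distributive law]
= −909x^2y + 1308x^2y^2 + 63x^3y + 1548xy − 3405xy^2 + 93xy^3 + 2430y + 945y^2 − 2745y^3 − 630y^4 + 783x^3 − 162x^4 − 621x^2 − 810x    [combine like terms]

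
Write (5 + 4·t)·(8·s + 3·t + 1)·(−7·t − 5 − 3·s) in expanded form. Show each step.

−497·s·t − 215·s − 120·s² − 193·t² − 130·t − 25 − 260·s·t² − 96·s²·t − 84·t³

(5 + 4·t)·(8·s + 3·t + 1)·(−7·t − 5 − 3·s)
= (40·s + 15·t + 5 + 32·s·t + 12·t² + 4·t)·(−7·t − 5 − 3·s)    [distributive law]
= (40·s + 19·t + 5 + 32·s·t + 12·t²)·(−7·t − 5 − 3·s)    [combine like terms]
= −280·s·t − 200·s − 120·s² − 133·t² − 95·t − 57·s·t − 35·t − 25 − 15·s − 224·s·t² − 160·s·t − 96·s²·t − 84·t³ − 60·t² − 36·s·t²    [distributive law]
= −497·s·t − 215·s − 120·s² − 193·t² − 130·t − 25 − 260·s·t² − 96·s²·t − 84·t³    [combine like terms]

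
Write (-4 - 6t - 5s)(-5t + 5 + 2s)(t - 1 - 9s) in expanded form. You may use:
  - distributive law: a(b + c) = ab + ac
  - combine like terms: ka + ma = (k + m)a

(-4 - 6t - 5s)(-5t + 5 + 2s)(t - 1 - 9s)
= (20t - 20 - 8s + 30t^2 - 30t - 12st + 25st - 25s - 10s^2)(t - 1 - 9s)    [distributive law]
= (-10t - 20 - 33s + 30t^2 + 13st - 10s^2)(t - 1 - 9s)    [combine like terms]
= -10t^2 + 10t + 90st - 20t + 20 + 180s - 33st + 33s + 297s^2 + 30t^3 - 30t^2 - 270st^2 + 13st^2 - 13st - 117s^2t - 10s^2t + 10s^2 + 90s^3    [distributive law]
= -40t^2 - 10t + 44st + 20 + 213s + 307s^2 + 30t^3 - 257st^2 - 127s^2t + 90s^3    [combine like terms]

-40t^2 - 10t + 44st + 20 + 213s + 307s^2 + 30t^3 - 257st^2 - 127s^2t + 90s^3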